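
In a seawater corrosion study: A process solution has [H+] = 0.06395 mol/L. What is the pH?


pH = −log10[H+]
pH = −log10(0.06395) = 1.19

1.19


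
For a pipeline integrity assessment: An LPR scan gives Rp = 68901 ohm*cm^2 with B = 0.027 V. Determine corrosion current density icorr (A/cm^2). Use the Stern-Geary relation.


Apply the Stern-Geary relation: icorr = B / Rp
icorr = 0.027 / 68901 = 3.919×10^-7 A/cm^2

3.919×10^-7 A/cm^2


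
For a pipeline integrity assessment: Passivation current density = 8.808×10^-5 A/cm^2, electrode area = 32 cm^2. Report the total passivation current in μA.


I = i_pass * A, then convert A → μA (×10^6)
I = 8.808×10^-5 * 32 * 10^6 = 2818.56 μA

2818.56 μA


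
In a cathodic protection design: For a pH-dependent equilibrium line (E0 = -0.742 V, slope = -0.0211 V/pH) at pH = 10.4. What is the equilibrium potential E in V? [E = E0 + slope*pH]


Apply the Pourbaix line equation: E = E0 + slope*pH
E = -0.742 + (-0.0211)*10.4 = -0.742 + (-0.21944) = -0.96144 V
Rounded to 4 decimal places: E = -0.9614 V

-0.9614 V


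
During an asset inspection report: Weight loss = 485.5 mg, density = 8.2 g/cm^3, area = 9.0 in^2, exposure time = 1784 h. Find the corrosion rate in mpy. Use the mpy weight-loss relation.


Apply the mpy weight-loss relation: CR = 534 * W / (D * A * T)
Numerator: 534 * 485.5 = 259257.0
Denominator: 8.2 * 9.0 * 1784 = 131659.2
CR = 259257.0 / 131659.2 = 1.96915 mpy

1.96915 mpy


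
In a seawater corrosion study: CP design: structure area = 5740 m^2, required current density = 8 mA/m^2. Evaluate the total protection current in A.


I = area * current density, then convert mA → A (÷1000)
I = 5740 * 8 / 1000 = 45.92 A

45.92 A


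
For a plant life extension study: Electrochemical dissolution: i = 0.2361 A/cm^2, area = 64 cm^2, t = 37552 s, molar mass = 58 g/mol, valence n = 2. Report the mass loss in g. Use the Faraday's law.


Apply Faraday's law: m = i*A*t*M / (n*F)
Total charge passed Q = i*A*t = 0.2361*64*37552 = 567425.7408 C
m = Q*M/(n*F) = 567425.7408*58/(2*96485) = 170.54824 g

170.54824 g


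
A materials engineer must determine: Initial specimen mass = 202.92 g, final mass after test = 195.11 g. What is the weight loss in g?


Weight loss = initial − final
WL = 202.92 − 195.11 = 7.81 g

7.81 g


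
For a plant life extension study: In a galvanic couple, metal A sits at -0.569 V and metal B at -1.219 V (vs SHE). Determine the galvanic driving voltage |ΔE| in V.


Driving voltage is the absolute potential difference.
|ΔE| = |-0.569 − (-1.219)| = 0.65 V

0.65 V


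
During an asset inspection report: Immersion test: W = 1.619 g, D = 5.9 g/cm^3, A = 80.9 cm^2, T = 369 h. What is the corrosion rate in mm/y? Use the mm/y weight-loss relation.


Apply the mm/y weight-loss relation: CR = 87600 * W / (D * A * T)
Numerator: 87600 * 1.619 = 141824.4
Denominator: 5.9 * 80.9 * 369 = 176127.39
CR = 141824.4 / 176127.39 = 0.8052 mm/y

0.8052 mm/y


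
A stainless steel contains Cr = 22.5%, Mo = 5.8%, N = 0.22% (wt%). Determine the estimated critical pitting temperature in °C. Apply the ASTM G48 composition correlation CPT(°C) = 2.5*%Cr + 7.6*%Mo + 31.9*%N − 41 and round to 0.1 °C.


Apply the ASTM G48 empirical CPT estimate: CPT(°C) = 2.5*%Cr + 7.6*%Mo + 31.9*%N − 41
2.5*22.5 = 56.25; 7.6*5.8 = 44.08; 31.9*0.22 = 7.018
CPT = 56.25 + 44.08 + 7.018 − 41 = 66.348 °C
Rounded to 0.1 °C: CPT ≈ 66.3 °C

66.3 °C


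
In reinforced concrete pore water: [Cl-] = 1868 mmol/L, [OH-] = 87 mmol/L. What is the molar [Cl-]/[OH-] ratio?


Threshold parameter = [Cl-] / [OH-] (molar basis; both in mmol/L, so units cancel)
Ratio = 1868 / 87 = 21.47

21.47


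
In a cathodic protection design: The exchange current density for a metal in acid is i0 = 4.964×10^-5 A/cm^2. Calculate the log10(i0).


i0 = 4.964×10^-5 A/cm^2
log10(i0) = -4.304

-4.304


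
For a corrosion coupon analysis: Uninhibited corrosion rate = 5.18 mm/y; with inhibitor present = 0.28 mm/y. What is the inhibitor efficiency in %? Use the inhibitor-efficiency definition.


Apply the inhibitor-efficiency definition: IE = (CR_blank − CR_inh)/CR_blank × 100
IE = (5.18 − 0.28) / 5.18 × 100
IE = 4.9 / 5.18 × 100 = 94.6 %

94.6 %


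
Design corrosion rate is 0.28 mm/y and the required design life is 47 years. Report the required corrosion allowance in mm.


Corrosion allowance = CR × design life
CA = 0.28 * 47 = 13.16 mm

13.16 mm


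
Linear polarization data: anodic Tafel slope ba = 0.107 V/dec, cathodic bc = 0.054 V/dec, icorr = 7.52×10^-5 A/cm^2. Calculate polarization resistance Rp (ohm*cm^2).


Apply the Stern-Geary equation: Rp = ba*bc / (2.303*icorr*(ba+bc))
ba*bc = 0.107*0.054 = 0.005778
ba+bc = 0.161; 2.303*icorr*(ba+bc) = 2.303*7.52×10^-5*0.161 = 2.7882882×10^-5
Rp = 0.005778 / 2.7882882×10^-5 = 207.2 ohm*cm^2

207.2 ohm*cm^2


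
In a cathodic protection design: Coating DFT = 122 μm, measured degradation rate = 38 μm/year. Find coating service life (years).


Service life = thickness / degradation rate
Life = 122 / 38 = 3.2 years

3.2 years


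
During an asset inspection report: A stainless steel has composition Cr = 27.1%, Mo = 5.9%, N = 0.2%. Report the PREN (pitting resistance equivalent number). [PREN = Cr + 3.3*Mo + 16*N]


Apply the PREN formula: PREN = Cr + 3.3*Mo + 16*N
PREN = 27.1 + 3.3*5.9 + 16*0.2
PREN = 27.1 + 19.47 + 3.2 = 49.77

49.77


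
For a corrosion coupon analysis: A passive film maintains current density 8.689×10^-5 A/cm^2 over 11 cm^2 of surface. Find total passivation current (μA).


I = i_pass * A, then convert A → μA (×10^6)
I = 8.689×10^-5 * 11 * 10^6 = 955.79 μA

955.79 μA


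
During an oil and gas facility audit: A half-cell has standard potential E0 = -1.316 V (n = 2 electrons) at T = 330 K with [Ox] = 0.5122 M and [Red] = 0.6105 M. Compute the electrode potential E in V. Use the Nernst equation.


Apply the Nernst equation: E = E0 + (RT/nF)*ln([Ox]/[Red])
Step 1: RT/nF = 8.314*330/(2*96485) = 0.01421786 V
Step 2: [Ox]/[Red] = 0.5122/0.6105 = 0.838984
Step 3: ln(0.838984) = -0.175564
Step 4: correction = 0.01421786 * -0.175564 = -0.0025 V
E = -1.316 + -0.0025 = -1.3185 V

-1.3185 V


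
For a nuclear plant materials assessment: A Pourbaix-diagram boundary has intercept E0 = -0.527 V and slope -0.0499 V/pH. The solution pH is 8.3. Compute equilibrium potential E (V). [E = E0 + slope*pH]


Apply the Pourbaix line equation: E = E0 + slope*pH
E = -0.527 + (-0.0499)*8.3 = -0.527 + (-0.41417) = -0.94117 V
Rounded to 3 decimal places: E = -0.941 V

-0.941 V


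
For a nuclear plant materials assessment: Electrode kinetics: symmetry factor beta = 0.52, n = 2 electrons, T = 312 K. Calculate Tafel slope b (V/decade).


Apply the Tafel slope relation: b = 2.303*R*T/(beta*n*F)
Numerator: 2.303 * 8.314 * 312 = 5973.91
Denominator: 0.52 * 2 * 96485 = 100344.4
b = 5973.91 / 100344.4 = 0.06 V/decade

0.06 V/decade


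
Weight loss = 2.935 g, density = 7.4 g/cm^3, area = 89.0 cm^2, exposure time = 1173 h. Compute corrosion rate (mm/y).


Apply the mm/y weight-loss relation: CR = 87600 * W / (D * A * T)
Numerator: 87600 * 2.935 = 257106.0
Denominator: 7.4 * 89.0 * 1173 = 772537.8
CR = 257106.0 / 772537.8 = 0.33281 mm/y

0.33281 mm/y


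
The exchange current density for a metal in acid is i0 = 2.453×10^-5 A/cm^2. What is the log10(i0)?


i0 = 2.453×10^-5 A/cm^2
log10(i0) = -4.61

-4.61


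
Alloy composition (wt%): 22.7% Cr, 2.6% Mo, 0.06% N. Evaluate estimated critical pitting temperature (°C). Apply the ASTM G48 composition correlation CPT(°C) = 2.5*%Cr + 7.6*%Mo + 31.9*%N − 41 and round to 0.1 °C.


Apply the ASTM G48 empirical CPT estimate: CPT(°C) = 2.5*%Cr + 7.6*%Mo + 31.9*%N − 41
2.5*22.7 = 56.75; 7.6*2.6 = 19.76; 31.9*0.06 = 1.914
CPT = 56.75 + 19.76 + 1.914 − 41 = 37.424 °C
Rounded to 0.1 °C: CPT ≈ 37.4 °C

37.4 °C


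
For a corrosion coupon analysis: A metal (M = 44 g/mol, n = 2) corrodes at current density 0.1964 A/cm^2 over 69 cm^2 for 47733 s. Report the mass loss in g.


Apply Faraday's law: m = i*A*t*M / (n*F)
Total charge passed Q = i*A*t = 0.1964*69*47733 = 646858.5228 C
m = Q*M/(n*F) = 646858.5228*44/(2*96485) = 147.49326 g

147.49326 g


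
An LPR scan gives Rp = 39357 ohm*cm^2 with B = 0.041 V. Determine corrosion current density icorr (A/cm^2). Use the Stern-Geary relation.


Apply the Stern-Geary relation: icorr = B / Rp
icorr = 0.041 / 39357 = 1.042×10^-6 A/cm^2

1.042×10^-6 A/cm^2


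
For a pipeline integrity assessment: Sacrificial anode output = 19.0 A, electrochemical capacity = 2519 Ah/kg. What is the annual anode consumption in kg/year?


Annual consumption = current * hours per year / capacity
Rate = 19.0 * 8760 / 2519 = 66.1 kg/year

66.1 kg/year


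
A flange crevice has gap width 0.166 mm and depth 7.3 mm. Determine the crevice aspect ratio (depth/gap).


Aspect ratio = depth / gap
Ratio = 7.3 / 0.166 = 44.0

44.0


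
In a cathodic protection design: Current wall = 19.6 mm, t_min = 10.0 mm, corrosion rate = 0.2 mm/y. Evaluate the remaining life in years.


Apply the remaining-life relation: RL = (t_current − t_min) / CR
RL = (19.6 − 10.0) / 0.2 = 9.6 / 0.2 = 48.0 years

48.0 years


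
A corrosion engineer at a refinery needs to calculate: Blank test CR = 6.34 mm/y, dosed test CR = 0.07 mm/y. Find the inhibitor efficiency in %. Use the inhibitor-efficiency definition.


Apply the inhibitor-efficiency definition: IE = (CR_blank − CR_inh)/CR_blank × 100
IE = (6.34 − 0.07) / 6.34 × 100
IE = 6.27 / 6.34 × 100 = 98.9 %

98.9 %


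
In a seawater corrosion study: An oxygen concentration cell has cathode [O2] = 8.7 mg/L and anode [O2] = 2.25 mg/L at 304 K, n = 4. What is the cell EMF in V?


Apply the Nernst concentration-cell relation: E = (RT/nF)*ln(C_cathode/C_anode)
RT/nF = 8.314*304/(4*96485) = 0.00654883 V
ln(8.7/2.25) = 1.35239
E = 0.00654883 * 1.35239 = 0.00886 V

0.00886 V


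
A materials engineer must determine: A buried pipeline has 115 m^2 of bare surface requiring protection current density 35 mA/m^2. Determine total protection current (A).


I = area * current density, then convert mA → A (÷1000)
I = 115 * 35 / 1000 = 4.03 A

4.03 A


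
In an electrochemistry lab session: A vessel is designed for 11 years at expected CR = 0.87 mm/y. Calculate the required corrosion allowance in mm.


Corrosion allowance = CR × design life
CA = 0.87 * 11 = 9.57 mm

9.57 mm


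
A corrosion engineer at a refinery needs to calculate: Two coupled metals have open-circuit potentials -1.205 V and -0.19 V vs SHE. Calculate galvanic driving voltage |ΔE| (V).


Driving voltage is the absolute potential difference.
|ΔE| = |-1.205 − (-0.19)| = 1.015 V

1.015 V


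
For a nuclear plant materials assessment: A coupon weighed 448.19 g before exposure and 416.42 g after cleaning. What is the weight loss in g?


Weight loss = initial − final
WL = 448.19 − 416.42 = 31.77 g

31.77 g


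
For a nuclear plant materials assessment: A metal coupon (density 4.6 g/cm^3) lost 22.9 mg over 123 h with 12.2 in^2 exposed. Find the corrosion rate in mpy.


Apply the mpy weight-loss relation: CR = 534 * W / (D * A * T)
Numerator: 534 * 22.9 = 12228.6
Denominator: 4.6 * 12.2 * 123 = 6902.76
CR = 12228.6 / 6902.76 = 1.7716 mpy

1.7716 mpy


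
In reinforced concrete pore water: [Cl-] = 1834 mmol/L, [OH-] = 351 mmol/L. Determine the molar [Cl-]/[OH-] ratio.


Threshold parameter = [Cl-] / [OH-] (molar basis; both in mmol/L, so units cancel)
Ratio = 1834 / 351 = 5.23

5.23


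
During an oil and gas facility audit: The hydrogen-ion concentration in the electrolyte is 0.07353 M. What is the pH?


pH = −log10[H+]
pH = −log10(0.07353) = 1.13

1.13


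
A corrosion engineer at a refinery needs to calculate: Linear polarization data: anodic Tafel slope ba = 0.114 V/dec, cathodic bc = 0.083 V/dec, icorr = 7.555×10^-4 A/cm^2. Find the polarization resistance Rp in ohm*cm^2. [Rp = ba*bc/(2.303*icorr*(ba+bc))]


Apply the Stern-Geary equation: Rp = ba*bc / (2.303*icorr*(ba+bc))
ba*bc = 0.114*0.083 = 0.009462
ba+bc = 0.197; 2.303*icorr*(ba+bc) = 2.303*7.555×10^-4*0.197 = 3.4276355×10^-4
Rp = 0.009462 / 3.4276355×10^-4 = 27.6 ohm*cm^2

27.6 ohm*cm^2


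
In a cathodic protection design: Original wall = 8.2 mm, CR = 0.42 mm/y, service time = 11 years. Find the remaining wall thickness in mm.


Remaining wall = original − CR × time
t = 8.2 − 0.42*11 = 8.2 − 4.62 = 3.58 mm

3.58 mm


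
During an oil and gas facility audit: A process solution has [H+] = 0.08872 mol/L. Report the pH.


pH = −log10[H+]
pH = −log10(0.08872) = 1.05

1.05


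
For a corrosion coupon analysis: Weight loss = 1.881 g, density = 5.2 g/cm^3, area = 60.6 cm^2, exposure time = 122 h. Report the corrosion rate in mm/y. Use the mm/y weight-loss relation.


Apply the mm/y weight-loss relation: CR = 87600 * W / (D * A * T)
Numerator: 87600 * 1.881 = 164775.6
Denominator: 5.2 * 60.6 * 122 = 38444.64
CR = 164775.6 / 38444.64 = 4.286 mm/y

4.286 mm/y


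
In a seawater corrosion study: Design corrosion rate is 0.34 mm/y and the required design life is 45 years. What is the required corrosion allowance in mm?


Corrosion allowance = CR × design life
CA = 0.34 * 45 = 15.3 mm

15.3 mm


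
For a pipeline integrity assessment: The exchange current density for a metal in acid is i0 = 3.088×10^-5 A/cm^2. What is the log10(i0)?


i0 = 3.088×10^-5 A/cm^2
log10(i0) = -4.51

-4.51


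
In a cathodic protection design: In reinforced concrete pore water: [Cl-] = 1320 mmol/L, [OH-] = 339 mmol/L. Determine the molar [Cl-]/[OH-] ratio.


Threshold parameter = [Cl-] / [OH-] (molar basis; both in mmol/L, so units cancel)
Ratio = 1320 / 339 = 3.89

3.89


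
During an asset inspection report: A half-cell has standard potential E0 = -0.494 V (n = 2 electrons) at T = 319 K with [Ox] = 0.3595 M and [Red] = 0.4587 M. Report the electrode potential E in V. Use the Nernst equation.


Apply the Nernst equation: E = E0 + (RT/nF)*ln([Ox]/[Red])
Step 1: RT/nF = 8.314*319/(2*96485) = 0.01374393 V
Step 2: [Ox]/[Red] = 0.3595/0.4587 = 0.783737
Step 3: ln(0.783737) = -0.243682
Step 4: correction = 0.01374393 * -0.243682 = -0.003 V
E = -0.494 + -0.003 = -0.497 V

-0.497 V


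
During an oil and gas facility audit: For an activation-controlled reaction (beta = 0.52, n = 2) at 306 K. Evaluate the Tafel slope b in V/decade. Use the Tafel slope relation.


Apply the Tafel slope relation: b = 2.303*R*T/(beta*n*F)
Numerator: 2.303 * 8.314 * 306 = 5859.03
Denominator: 0.52 * 2 * 96485 = 100344.4
b = 5859.03 / 100344.4 = 0.058 V/decade

0.058 V/decade


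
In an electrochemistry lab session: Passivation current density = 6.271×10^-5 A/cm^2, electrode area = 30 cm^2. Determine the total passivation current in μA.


I = i_pass * A, then convert A → μA (×10^6)
I = 6.271×10^-5 * 30 * 10^6 = 1881.3 μA

1881.3 μA


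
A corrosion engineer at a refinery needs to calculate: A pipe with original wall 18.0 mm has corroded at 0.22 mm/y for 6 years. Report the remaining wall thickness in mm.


Remaining wall = original − CR × time
t = 18.0 − 0.22*6 = 18.0 − 1.32 = 16.68 mm

16.68 mm


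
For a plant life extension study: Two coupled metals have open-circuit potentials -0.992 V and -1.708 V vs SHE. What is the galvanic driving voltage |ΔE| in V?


Driving voltage is the absolute potential difference.
|ΔE| = |-0.992 − (-1.708)| = 0.716 V

0.716 V


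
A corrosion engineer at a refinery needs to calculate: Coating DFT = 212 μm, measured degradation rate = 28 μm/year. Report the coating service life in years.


Service life = thickness / degradation rate
Life = 212 / 28 = 7.6 years

7.6 years


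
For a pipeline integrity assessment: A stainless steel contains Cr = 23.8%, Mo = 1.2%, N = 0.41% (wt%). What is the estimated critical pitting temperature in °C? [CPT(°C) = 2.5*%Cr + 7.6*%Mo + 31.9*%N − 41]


Apply the ASTM G48 empirical CPT estimate: CPT(°C) = 2.5*%Cr + 7.6*%Mo + 31.9*%N − 41
2.5*23.8 = 59.5; 7.6*1.2 = 9.12; 31.9*0.41 = 13.079
CPT = 59.5 + 9.12 + 13.079 − 41 = 40.699 °C
Rounded to 0.1 °C: CPT ≈ 40.7 °C

40.7 °C


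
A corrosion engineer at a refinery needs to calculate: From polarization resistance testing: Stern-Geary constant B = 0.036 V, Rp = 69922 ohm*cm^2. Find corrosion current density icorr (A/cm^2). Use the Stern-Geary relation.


Apply the Stern-Geary relation: icorr = B / Rp
icorr = 0.036 / 69922 = 5.149×10^-7 A/cm^2

5.149×10^-7 A/cm^2


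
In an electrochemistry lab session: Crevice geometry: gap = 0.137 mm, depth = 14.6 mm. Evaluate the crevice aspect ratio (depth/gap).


Aspect ratio = depth / gap
Ratio = 14.6 / 0.137 = 106.6

106.6


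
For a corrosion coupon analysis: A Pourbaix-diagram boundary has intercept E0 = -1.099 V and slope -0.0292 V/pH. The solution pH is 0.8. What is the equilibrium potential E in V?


Apply the Pourbaix line equation: E = E0 + slope*pH
E = -1.099 + (-0.0292)*0.8 = -1.099 + (-0.02336) = -1.12236 V
Rounded to 3 decimal places: E = -1.122 V

-1.122 V


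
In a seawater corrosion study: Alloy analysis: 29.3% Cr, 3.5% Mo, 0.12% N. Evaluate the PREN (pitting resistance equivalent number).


Apply the PREN formula: PREN = Cr + 3.3*Mo + 16*N
PREN = 29.3 + 3.3*3.5 + 16*0.12
PREN = 29.3 + 11.55 + 1.92 = 42.77

42.77


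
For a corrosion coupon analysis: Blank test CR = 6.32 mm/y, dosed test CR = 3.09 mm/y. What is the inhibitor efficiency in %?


Apply the inhibitor-efficiency definition: IE = (CR_blank − CR_inh)/CR_blank × 100
IE = (6.32 − 3.09) / 6.32 × 100
IE = 3.23 / 6.32 × 100 = 51.1 %

51.1 %


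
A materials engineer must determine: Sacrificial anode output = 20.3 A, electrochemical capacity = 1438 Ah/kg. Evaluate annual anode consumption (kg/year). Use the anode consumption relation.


Annual consumption = current * hours per year / capacity
Rate = 20.3 * 8760 / 1438 = 123.7 kg/year

123.7 kg/year


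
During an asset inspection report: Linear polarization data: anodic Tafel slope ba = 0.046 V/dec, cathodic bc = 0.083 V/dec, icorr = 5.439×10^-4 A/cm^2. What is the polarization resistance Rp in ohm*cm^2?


Apply the Stern-Geary equation: Rp = ba*bc / (2.303*icorr*(ba+bc))
ba*bc = 0.046*0.083 = 0.003818
ba+bc = 0.129; 2.303*icorr*(ba+bc) = 2.303*5.439×10^-4*0.129 = 1.6158562×10^-4
Rp = 0.003818 / 1.6158562×10^-4 = 23.63 ohm*cm^2

23.63 ohm*cm^2


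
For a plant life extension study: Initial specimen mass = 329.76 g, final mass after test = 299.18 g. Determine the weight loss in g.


Weight loss = initial − final
WL = 329.76 − 299.18 = 30.58 g

30.58 g


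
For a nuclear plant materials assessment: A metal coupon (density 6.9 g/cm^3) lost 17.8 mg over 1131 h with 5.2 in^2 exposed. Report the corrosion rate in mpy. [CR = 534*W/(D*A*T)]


Apply the mpy weight-loss relation: CR = 534 * W / (D * A * T)
Numerator: 534 * 17.8 = 9505.2
Denominator: 6.9 * 5.2 * 1131 = 40580.28
CR = 9505.2 / 40580.28 = 0.23423 mpy

0.23423 mpy


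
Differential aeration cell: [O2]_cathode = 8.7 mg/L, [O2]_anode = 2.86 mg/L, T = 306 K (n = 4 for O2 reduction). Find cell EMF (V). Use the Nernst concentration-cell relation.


Apply the Nernst concentration-cell relation: E = (RT/nF)*ln(C_cathode/C_anode)
RT/nF = 8.314*306/(4*96485) = 0.00659192 V
ln(8.7/2.86) = 1.1125
E = 0.00659192 * 1.1125 = 0.00733 V

0.00733 V


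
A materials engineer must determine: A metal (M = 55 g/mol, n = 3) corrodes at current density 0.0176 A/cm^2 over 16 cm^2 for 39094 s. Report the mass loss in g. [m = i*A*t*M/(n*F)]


Apply Faraday's law: m = i*A*t*M / (n*F)
Total charge passed Q = i*A*t = 0.0176*16*39094 = 11008.8704 C
m = Q*M/(n*F) = 11008.8704*55/(3*96485) = 2.09182 g

2.09182 g


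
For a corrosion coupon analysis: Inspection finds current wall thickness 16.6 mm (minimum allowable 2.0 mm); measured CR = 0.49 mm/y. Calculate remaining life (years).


Apply the remaining-life relation: RL = (t_current − t_min) / CR
RL = (16.6 − 2.0) / 0.49 = 14.6 / 0.49 = 29.8 years

29.8 years


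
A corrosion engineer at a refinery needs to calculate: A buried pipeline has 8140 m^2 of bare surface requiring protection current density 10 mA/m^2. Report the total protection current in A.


I = area * current density, then convert mA → A (÷1000)
I = 8140 * 10 / 1000 = 81.4 A

81.4 A


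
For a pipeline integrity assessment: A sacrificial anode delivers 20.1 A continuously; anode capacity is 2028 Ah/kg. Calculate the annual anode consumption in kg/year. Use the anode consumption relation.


Annual consumption = current * hours per year / capacity
Rate = 20.1 * 8760 / 2028 = 86.8 kg/year

86.8 kg/year


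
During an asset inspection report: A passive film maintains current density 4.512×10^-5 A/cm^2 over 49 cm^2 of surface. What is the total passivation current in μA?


I = i_pass * A, then convert A → μA (×10^6)
I = 4.512×10^-5 * 49 * 10^6 = 2210.88 μA

2210.88 μA


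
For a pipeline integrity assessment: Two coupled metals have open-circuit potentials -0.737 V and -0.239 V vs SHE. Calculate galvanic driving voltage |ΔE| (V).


Driving voltage is the absolute potential difference.
|ΔE| = |-0.737 − (-0.239)| = 0.498 V

0.498 V


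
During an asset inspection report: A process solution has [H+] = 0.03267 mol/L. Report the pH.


pH = −log10[H+]
pH = −log10(0.03267) = 1.49

1.49


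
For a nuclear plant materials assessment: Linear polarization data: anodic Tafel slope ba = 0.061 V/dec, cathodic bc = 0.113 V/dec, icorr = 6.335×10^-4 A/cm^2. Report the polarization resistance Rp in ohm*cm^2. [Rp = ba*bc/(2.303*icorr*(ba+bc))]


Apply the Stern-Geary equation: Rp = ba*bc / (2.303*icorr*(ba+bc))
ba*bc = 0.061*0.113 = 0.006893
ba+bc = 0.174; 2.303*icorr*(ba+bc) = 2.303*6.335×10^-4*0.174 = 2.5385739×10^-4
Rp = 0.006893 / 2.5385739×10^-4 = 27.2 ohm*cm^2

27.2 ohm*cm^2


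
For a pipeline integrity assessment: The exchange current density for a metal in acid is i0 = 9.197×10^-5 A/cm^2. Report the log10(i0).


i0 = 9.197×10^-5 A/cm^2
log10(i0) = -4.036

-4.036


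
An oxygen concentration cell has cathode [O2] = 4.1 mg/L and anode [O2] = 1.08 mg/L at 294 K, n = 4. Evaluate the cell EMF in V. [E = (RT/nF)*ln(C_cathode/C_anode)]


Apply the Nernst concentration-cell relation: E = (RT/nF)*ln(C_cathode/C_anode)
RT/nF = 8.314*294/(4*96485) = 0.00633341 V
ln(4.1/1.08) = 1.33403
E = 0.00633341 * 1.33403 = 0.00845 V

0.00845 V


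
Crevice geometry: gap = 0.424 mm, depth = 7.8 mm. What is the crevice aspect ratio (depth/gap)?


Aspect ratio = depth / gap
Ratio = 7.8 / 0.424 = 18.4

18.4


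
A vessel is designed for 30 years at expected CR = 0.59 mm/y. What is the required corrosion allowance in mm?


Corrosion allowance = CR × design life
CA = 0.59 * 30 = 17.7 mm

17.7 mm


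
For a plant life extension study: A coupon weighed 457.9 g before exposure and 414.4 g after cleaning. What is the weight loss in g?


Weight loss = initial − final
WL = 457.9 − 414.4 = 43.5 g

43.5 g


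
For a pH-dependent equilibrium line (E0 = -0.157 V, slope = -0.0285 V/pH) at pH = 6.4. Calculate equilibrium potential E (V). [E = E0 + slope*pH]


Apply the Pourbaix line equation: E = E0 + slope*pH
E = -0.157 + (-0.0285)*6.4 = -0.157 + (-0.1824) = -0.3394 V
Rounded to 3 decimal places: E = -0.339 V

-0.339 V


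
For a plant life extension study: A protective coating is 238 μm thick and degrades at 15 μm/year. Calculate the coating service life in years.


Service life = thickness / degradation rate
Life = 238 / 15 = 15.9 years

15.9 years


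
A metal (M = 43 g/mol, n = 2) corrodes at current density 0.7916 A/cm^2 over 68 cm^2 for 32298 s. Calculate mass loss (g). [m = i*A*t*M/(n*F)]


Apply Faraday's law: m = i*A*t*M / (n*F)
Total charge passed Q = i*A*t = 0.7916*68*32298 = 1738562.5824 C
m = Q*M/(n*F) = 1738562.5824*43/(2*96485) = 387.408 g

387.408 g


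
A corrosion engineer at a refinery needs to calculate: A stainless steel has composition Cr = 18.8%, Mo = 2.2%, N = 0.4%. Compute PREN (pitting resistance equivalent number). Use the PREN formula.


Apply the PREN formula: PREN = Cr + 3.3*Mo + 16*N
PREN = 18.8 + 3.3*2.2 + 16*0.4
PREN = 18.8 + 7.26 + 6.4 = 32.46

32.46


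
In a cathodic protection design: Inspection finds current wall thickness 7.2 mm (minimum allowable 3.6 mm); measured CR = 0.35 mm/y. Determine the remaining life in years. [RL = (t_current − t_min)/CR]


Apply the remaining-life relation: RL = (t_current − t_min) / CR
RL = (7.2 − 3.6) / 0.35 = 3.6 / 0.35 = 10.3 years

10.3 years


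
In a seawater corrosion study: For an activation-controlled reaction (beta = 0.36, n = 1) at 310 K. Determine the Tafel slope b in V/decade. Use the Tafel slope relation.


Apply the Tafel slope relation: b = 2.303*R*T/(beta*n*F)
Numerator: 2.303 * 8.314 * 310 = 5935.61
Denominator: 0.36 * 1 * 96485 = 34734.6
b = 5935.61 / 34734.6 = 0.171 V/decade

0.171 V/decade


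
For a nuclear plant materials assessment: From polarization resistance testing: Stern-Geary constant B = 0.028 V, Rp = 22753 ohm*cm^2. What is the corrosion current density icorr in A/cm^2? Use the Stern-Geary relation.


Apply the Stern-Geary relation: icorr = B / Rp
icorr = 0.028 / 22753 = 1.231×10^-6 A/cm^2

1.231×10^-6 A/cm^2


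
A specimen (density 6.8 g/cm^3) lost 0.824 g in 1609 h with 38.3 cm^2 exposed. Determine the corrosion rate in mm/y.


Apply the mm/y weight-loss relation: CR = 87600 * W / (D * A * T)
Numerator: 87600 * 0.824 = 72182.4
Denominator: 6.8 * 38.3 * 1609 = 419047.96
CR = 72182.4 / 419047.96 = 0.1723 mm/y

0.1723 mm/y


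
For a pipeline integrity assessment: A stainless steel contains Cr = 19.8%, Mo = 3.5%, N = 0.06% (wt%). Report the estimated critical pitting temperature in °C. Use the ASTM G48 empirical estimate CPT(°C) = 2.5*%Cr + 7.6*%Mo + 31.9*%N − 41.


Apply the ASTM G48 empirical CPT estimate: CPT(°C) = 2.5*%Cr + 7.6*%Mo + 31.9*%N − 41
2.5*19.8 = 49.5; 7.6*3.5 = 26.6; 31.9*0.06 = 1.914
CPT = 49.5 + 26.6 + 1.914 − 41 = 37.014 °C
Rounded to 0.1 °C: CPT ≈ 37.0 °C

37.0 °C


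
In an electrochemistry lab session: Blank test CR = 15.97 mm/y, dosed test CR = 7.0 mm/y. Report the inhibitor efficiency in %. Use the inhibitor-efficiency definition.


Apply the inhibitor-efficiency definition: IE = (CR_blank − CR_inh)/CR_blank × 100
IE = (15.97 − 7.0) / 15.97 × 100
IE = 8.97 / 15.97 × 100 = 56.2 %

56.2 %


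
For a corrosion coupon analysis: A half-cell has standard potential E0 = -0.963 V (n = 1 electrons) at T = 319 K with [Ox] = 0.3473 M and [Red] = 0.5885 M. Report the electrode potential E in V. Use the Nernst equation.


Apply the Nernst equation: E = E0 + (RT/nF)*ln([Ox]/[Red])
Step 1: RT/nF = 8.314*319/(1*96485) = 0.02748786 V
Step 2: [Ox]/[Red] = 0.3473/0.5885 = 0.590144
Step 3: ln(0.590144) = -0.527389
Step 4: correction = 0.02748786 * -0.527389 = -0.0145 V
E = -0.963 + -0.0145 = -0.9775 V

-0.9775 V


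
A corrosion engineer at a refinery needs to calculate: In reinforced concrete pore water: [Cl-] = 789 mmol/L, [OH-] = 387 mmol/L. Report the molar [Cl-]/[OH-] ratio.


Threshold parameter = [Cl-] / [OH-] (molar basis; both in mmol/L, so units cancel)
Ratio = 789 / 387 = 2.04

2.04


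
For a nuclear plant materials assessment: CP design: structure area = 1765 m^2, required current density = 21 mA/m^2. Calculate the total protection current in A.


I = area * current density, then convert mA → A (÷1000)
I = 1765 * 21 / 1000 = 37.07 A

37.07 A


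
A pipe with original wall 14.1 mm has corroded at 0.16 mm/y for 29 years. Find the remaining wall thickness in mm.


Remaining wall = original − CR × time
t = 14.1 − 0.16*29 = 14.1 − 4.64 = 9.46 mm

9.46 mm


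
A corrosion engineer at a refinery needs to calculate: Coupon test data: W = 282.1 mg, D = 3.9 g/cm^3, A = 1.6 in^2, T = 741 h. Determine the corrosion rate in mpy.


Apply the mpy weight-loss relation: CR = 534 * W / (D * A * T)
Numerator: 534 * 282.1 = 150641.4
Denominator: 3.9 * 1.6 * 741 = 4623.84
CR = 150641.4 / 4623.84 = 32.57928 mpy

32.57928 mpy


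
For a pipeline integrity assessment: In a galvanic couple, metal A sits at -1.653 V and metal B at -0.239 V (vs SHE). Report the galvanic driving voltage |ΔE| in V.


Driving voltage is the absolute potential difference.
|ΔE| = |-1.653 − (-0.239)| = 1.414 V

1.414 V


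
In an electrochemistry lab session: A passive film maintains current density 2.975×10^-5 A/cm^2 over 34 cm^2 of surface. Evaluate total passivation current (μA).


I = i_pass * A, then convert A → μA (×10^6)
I = 2.975×10^-5 * 34 * 10^6 = 1011.5 μA

1011.5 μA


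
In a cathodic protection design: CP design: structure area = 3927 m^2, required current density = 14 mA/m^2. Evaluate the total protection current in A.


I = area * current density, then convert mA → A (÷1000)
I = 3927 * 14 / 1000 = 54.98 A

54.98 A


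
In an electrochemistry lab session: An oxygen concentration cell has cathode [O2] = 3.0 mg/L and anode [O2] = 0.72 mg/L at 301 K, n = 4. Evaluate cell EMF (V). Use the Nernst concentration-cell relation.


Apply the Nernst concentration-cell relation: E = (RT/nF)*ln(C_cathode/C_anode)
RT/nF = 8.314*301/(4*96485) = 0.0064842 V
ln(3.0/0.72) = 1.42712
E = 0.0064842 * 1.42712 = 0.00925 V

0.00925 V


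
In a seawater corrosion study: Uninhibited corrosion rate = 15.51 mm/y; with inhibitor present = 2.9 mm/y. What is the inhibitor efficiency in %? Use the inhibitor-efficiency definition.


Apply the inhibitor-efficiency definition: IE = (CR_blank − CR_inh)/CR_blank × 100
IE = (15.51 − 2.9) / 15.51 × 100
IE = 12.61 / 15.51 × 100 = 81.3 %

81.3 %


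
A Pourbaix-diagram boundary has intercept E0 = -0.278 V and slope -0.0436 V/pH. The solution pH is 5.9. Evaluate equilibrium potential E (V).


Apply the Pourbaix line equation: E = E0 + slope*pH
E = -0.278 + (-0.0436)*5.9 = -0.278 + (-0.25724) = -0.53524 V
Rounded to 4 decimal places: E = -0.5352 V

-0.5352 V


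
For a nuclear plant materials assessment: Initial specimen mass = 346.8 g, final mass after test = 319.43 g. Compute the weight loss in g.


Weight loss = initial − final
WL = 346.8 − 319.43 = 27.37 g

27.37 g


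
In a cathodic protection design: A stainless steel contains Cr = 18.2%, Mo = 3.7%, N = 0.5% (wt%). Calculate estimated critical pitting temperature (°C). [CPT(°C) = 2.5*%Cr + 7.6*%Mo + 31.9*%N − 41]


Apply the ASTM G48 empirical CPT estimate: CPT(°C) = 2.5*%Cr + 7.6*%Mo + 31.9*%N − 41
2.5*18.2 = 45.5; 7.6*3.7 = 28.12; 31.9*0.5 = 15.95
CPT = 45.5 + 28.12 + 15.95 − 41 = 48.57 °C
Rounded to 0.1 °C: CPT ≈ 48.6 °C

48.6 °C


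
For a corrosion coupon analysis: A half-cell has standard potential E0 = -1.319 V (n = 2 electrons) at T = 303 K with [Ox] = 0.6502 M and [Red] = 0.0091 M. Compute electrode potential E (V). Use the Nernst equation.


Apply the Nernst equation: E = E0 + (RT/nF)*ln([Ox]/[Red])
Step 1: RT/nF = 8.314*303/(2*96485) = 0.01305458 V
Step 2: [Ox]/[Red] = 0.6502/0.0091 = 71.450549
Step 3: ln(71.450549) = 4.269006
Step 4: correction = 0.01305458 * 4.269006 = 0.056 V
E = -1.319 + 0.056 = -1.263 V

-1.263 V


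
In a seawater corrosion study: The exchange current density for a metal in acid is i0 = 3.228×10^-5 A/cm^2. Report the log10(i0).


i0 = 3.228×10^-5 A/cm^2
log10(i0) = -4.491

-4.491


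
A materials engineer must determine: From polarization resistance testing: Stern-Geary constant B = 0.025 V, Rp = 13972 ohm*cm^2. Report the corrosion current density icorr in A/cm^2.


Apply the Stern-Geary relation: icorr = B / Rp
icorr = 0.025 / 13972 = 1.789×10^-6 A/cm^2

1.789×10^-6 A/cm^2


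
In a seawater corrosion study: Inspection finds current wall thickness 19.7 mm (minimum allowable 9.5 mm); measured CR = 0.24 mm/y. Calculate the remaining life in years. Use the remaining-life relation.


Apply the remaining-life relation: RL = (t_current − t_min) / CR
RL = (19.7 − 9.5) / 0.24 = 10.2 / 0.24 = 42.5 years

42.5 years


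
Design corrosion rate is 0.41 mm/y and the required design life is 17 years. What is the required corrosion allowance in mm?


Corrosion allowance = CR × design life
CA = 0.41 * 17 = 6.97 mm

6.97 mm


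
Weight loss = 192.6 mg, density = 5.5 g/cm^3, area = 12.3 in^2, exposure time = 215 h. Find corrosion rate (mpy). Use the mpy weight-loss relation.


Apply the mpy weight-loss relation: CR = 534 * W / (D * A * T)
Numerator: 534 * 192.6 = 102848.4
Denominator: 5.5 * 12.3 * 215 = 14544.75
CR = 102848.4 / 14544.75 = 7.07117 mpy

7.07117 mpy


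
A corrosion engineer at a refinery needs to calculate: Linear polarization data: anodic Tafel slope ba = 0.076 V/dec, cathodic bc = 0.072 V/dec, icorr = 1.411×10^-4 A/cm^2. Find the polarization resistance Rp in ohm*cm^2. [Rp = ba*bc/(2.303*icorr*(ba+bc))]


Apply the Stern-Geary equation: Rp = ba*bc / (2.303*icorr*(ba+bc))
ba*bc = 0.076*0.072 = 0.005472
ba+bc = 0.148; 2.303*icorr*(ba+bc) = 2.303*1.411×10^-4*0.148 = 4.8093088×10^-5
Rp = 0.005472 / 4.8093088×10^-5 = 113.8 ohm*cm^2

113.8 ohm*cm^2


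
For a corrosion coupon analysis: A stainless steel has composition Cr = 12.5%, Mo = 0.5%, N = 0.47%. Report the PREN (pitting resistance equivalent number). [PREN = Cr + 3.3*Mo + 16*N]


Apply the PREN formula: PREN = Cr + 3.3*Mo + 16*N
PREN = 12.5 + 3.3*0.5 + 16*0.47
PREN = 12.5 + 1.65 + 7.52 = 21.67

21.67


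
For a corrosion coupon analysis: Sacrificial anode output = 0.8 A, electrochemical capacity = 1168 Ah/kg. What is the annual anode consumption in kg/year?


Annual consumption = current * hours per year / capacity
Rate = 0.8 * 8760 / 1168 = 6.0 kg/year

6.0 kg/year


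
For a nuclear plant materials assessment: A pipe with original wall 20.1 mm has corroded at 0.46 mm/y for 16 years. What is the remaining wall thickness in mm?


Remaining wall = original − CR × time
t = 20.1 − 0.46*16 = 20.1 − 7.36 = 12.74 mm

12.74 mm


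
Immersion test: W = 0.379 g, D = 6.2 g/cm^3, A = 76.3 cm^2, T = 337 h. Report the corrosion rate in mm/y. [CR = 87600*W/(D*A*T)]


Apply the mm/y weight-loss relation: CR = 87600 * W / (D * A * T)
Numerator: 87600 * 0.379 = 33200.4
Denominator: 6.2 * 76.3 * 337 = 159421.22
CR = 33200.4 / 159421.22 = 0.208256 mm/y

0.208256 mm/y


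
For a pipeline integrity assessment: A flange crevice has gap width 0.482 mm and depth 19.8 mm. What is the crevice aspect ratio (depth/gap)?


Aspect ratio = depth / gap
Ratio = 19.8 / 0.482 = 41.1

41.1


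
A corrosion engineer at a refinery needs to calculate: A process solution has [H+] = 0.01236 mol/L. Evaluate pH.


pH = −log10[H+]
pH = −log10(0.01236) = 1.91

1.91


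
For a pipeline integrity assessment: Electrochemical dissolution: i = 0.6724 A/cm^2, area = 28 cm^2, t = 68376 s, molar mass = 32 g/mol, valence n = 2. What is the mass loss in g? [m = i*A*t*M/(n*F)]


Apply Faraday's law: m = i*A*t*M / (n*F)
Total charge passed Q = i*A*t = 0.6724*28*68376 = 1287328.6272 C
m = Q*M/(n*F) = 1287328.6272*32/(2*96485) = 213.476 g

213.476 g


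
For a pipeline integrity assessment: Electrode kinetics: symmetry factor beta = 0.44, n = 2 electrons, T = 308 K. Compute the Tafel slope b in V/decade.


Apply the Tafel slope relation: b = 2.303*R*T/(beta*n*F)
Numerator: 2.303 * 8.314 * 308 = 5897.32
Denominator: 0.44 * 2 * 96485 = 84906.8
b = 5897.32 / 84906.8 = 0.069 V/decade

0.069 V/decade


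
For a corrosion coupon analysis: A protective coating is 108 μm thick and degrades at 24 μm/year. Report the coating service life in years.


Service life = thickness / degradation rate
Life = 108 / 24 = 4.5 years

4.5 years


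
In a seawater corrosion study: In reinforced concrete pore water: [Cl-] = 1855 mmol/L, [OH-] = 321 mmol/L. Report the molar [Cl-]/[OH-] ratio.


Threshold parameter = [Cl-] / [OH-] (molar basis; both in mmol/L, so units cancel)
Ratio = 1855 / 321 = 5.78

5.78


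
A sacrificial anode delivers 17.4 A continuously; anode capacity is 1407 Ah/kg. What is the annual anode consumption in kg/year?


Annual consumption = current * hours per year / capacity
Rate = 17.4 * 8760 / 1407 = 108.3 kg/year

108.3 kg/year


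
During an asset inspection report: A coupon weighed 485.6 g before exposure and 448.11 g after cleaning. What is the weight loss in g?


Weight loss = initial − final
WL = 485.6 − 448.11 = 37.49 g

37.49 g


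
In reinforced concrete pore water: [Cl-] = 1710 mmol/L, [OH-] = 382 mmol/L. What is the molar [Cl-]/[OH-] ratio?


Threshold parameter = [Cl-] / [OH-] (molar basis; both in mmol/L, so units cancel)
Ratio = 1710 / 382 = 4.48

4.48


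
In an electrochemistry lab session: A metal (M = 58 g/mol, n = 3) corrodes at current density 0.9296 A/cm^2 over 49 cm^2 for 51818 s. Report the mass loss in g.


Apply Faraday's law: m = i*A*t*M / (n*F)
Total charge passed Q = i*A*t = 0.9296*49*51818 = 2360330.6272 C
m = Q*M/(n*F) = 2360330.6272*58/(3*96485) = 472.95495 g

472.95495 g


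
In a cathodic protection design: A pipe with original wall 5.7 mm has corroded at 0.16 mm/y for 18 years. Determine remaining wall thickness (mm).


Remaining wall = original − CR × time
t = 5.7 − 0.16*18 = 5.7 − 2.88 = 2.82 mm

2.82 mm


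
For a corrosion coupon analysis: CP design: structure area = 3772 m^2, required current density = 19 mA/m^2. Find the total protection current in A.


I = area * current density, then convert mA → A (÷1000)
I = 3772 * 19 / 1000 = 71.67 A

71.67 A


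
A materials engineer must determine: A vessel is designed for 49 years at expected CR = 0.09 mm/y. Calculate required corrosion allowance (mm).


Corrosion allowance = CR × design life
CA = 0.09 * 49 = 4.41 mm

4.41 mm


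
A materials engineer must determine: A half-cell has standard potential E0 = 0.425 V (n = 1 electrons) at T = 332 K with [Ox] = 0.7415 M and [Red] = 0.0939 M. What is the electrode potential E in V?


Apply the Nernst equation: E = E0 + (RT/nF)*ln([Ox]/[Red])
Step 1: RT/nF = 8.314*332/(1*96485) = 0.02860805 V
Step 2: [Ox]/[Red] = 0.7415/0.0939 = 7.896699
Step 3: ln(7.896699) = 2.066445
Step 4: correction = 0.02860805 * 2.066445 = 0.059 V
E = 0.425 + 0.059 = 0.484 V

0.484 V


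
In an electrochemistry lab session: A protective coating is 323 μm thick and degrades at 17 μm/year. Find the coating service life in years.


Service life = thickness / degradation rate
Life = 323 / 17 = 19.0 years

19.0 years


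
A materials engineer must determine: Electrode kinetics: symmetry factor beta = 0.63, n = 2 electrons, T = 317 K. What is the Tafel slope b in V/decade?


Apply the Tafel slope relation: b = 2.303*R*T/(beta*n*F)
Numerator: 2.303 * 8.314 * 317 = 6069.64
Denominator: 0.63 * 2 * 96485 = 121571.1
b = 6069.64 / 121571.1 = 0.0499 V/decade

0.0499 V/decade


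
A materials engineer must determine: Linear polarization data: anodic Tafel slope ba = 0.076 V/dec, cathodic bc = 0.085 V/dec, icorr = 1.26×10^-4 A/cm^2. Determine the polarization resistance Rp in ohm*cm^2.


Apply the Stern-Geary equation: Rp = ba*bc / (2.303*icorr*(ba+bc))
ba*bc = 0.076*0.085 = 0.00646
ba+bc = 0.161; 2.303*icorr*(ba+bc) = 2.303*1.26×10^-4*0.161 = 4.6718658×10^-5
Rp = 0.00646 / 4.6718658×10^-5 = 138.3 ohm*cm^2

138.3 ohm*cm^2


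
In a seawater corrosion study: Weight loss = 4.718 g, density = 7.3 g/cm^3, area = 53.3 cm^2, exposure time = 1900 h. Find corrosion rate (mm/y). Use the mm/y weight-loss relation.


Apply the mm/y weight-loss relation: CR = 87600 * W / (D * A * T)
Numerator: 87600 * 4.718 = 413296.8
Denominator: 7.3 * 53.3 * 1900 = 739271.0
CR = 413296.8 / 739271.0 = 0.55906 mm/y

0.55906 mm/y
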